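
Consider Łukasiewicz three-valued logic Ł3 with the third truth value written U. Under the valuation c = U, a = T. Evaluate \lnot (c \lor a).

F

c \lor a = U \lor T = T
\lnot (c \lor a) = \lnot T = F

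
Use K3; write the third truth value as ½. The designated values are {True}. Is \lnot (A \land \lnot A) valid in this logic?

Countermodel: A=½ gives ½, which is not designated.

No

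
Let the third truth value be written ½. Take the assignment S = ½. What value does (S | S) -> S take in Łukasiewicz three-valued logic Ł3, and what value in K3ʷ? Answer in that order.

⊤; ½

In Łukasiewicz three-valued logic Ł3: S | S = ½ | ½ = ½
(S | S) -> S = ½ -> ½ = ⊤
In K3ʷ: S | S = ½ | ½ = ½
(S | S) -> S = ½ -> ½ = ½  [any arg is the third value ⇒ result is the third value]
They differ because Łukasiewicz three-valued logic Ł3 and K3ʷ treat ½ differently under the binary connectives.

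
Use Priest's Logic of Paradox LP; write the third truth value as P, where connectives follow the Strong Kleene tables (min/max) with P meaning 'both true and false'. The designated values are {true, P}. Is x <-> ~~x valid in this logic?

Yes

Every assignment of x over {true, P, false} gives a value in {true, P}.
In particular, with x=P: x <-> ~~x = P.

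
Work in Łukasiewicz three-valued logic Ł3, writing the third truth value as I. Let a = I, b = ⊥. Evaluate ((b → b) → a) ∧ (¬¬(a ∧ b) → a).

I

b → b = ⊥ → ⊥ = ⊤
(b → b) → a = ⊤ → I = I  [min(1, 1−1+½)]
a ∧ b = I ∧ ⊥ = ⊥
¬(a ∧ b) = ¬⊥ = ⊤
¬¬(a ∧ b) = ¬⊤ = ⊥
¬¬(a ∧ b) → a = ⊥ → I = ⊤
((b → b) → a) ∧ (¬¬(a ∧ b) → a) = I ∧ ⊤ = I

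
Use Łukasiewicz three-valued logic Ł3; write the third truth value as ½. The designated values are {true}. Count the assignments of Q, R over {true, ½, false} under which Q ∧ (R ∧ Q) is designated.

Designated under: (Q=true, R=true).

1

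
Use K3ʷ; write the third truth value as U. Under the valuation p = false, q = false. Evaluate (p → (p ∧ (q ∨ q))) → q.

false

q ∨ q = false ∨ false = false
p ∧ (q ∨ q) = false ∧ false = false
p → (p ∧ (q ∨ q)) = false → false = true
(p → (p ∧ (q ∨ q))) → q = true → false = false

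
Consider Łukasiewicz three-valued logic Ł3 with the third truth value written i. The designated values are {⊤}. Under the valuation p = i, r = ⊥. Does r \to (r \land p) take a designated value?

Yes

r \land p = ⊥ \land i = ⊥
r \to (r \land p) = ⊥ \to ⊥ = ⊤
⊤ ∈ {⊤}.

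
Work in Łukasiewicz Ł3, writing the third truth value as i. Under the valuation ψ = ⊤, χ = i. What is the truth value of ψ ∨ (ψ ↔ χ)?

⊤

ψ ↔ χ = ⊤ ↔ i = i  [1 − |1−½|]
ψ ∨ (ψ ↔ χ) = ⊤ ∨ i = ⊤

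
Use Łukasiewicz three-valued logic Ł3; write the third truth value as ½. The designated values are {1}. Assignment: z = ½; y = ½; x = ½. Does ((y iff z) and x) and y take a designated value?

No

y iff z = ½ iff ½ = 1  [1 − |½−½|]
(y iff z) and x = 1 and ½ = ½
((y iff z) and x) and y = ½ and ½ = ½
½ ∉ {1}.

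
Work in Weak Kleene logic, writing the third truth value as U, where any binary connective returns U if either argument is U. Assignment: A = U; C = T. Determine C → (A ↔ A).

A ↔ A = U ↔ U = U
C → (A ↔ A) = T → U = U  [any arg is the third value ⇒ result is the third value]

U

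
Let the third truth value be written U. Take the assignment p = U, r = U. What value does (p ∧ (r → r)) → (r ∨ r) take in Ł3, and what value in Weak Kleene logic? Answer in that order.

true; U

In Ł3: r → r = U → U = true
p ∧ (r → r) = U ∧ true = U
r ∨ r = U ∨ U = U
(p ∧ (r → r)) → (r ∨ r) = U → U = true
In Weak Kleene logic: r → r = U → U = U  [any arg is the third value ⇒ result is the third value]
p ∧ (r → r) = U ∧ U = U
r ∨ r = U ∨ U = U
(p ∧ (r → r)) → (r ∨ r) = U → U = U
They differ because Ł3 and Weak Kleene logic treat U differently under the binary connectives.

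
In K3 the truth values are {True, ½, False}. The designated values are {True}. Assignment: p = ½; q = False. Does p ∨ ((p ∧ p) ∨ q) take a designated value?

p ∧ p = ½ ∧ ½ = ½
(p ∧ p) ∨ q = ½ ∨ False = ½
p ∨ ((p ∧ p) ∨ q) = ½ ∨ ½ = ½
½ ∉ {True}.

No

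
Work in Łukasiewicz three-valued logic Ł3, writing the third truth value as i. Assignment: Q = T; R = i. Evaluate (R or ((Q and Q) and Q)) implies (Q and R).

Q and Q = T and T = T
(Q and Q) and Q = T and T = T
R or ((Q and Q) and Q) = i or T = T
Q and R = T and i = i
(R or ((Q and Q) and Q)) implies (Q and R) = T implies i = i

i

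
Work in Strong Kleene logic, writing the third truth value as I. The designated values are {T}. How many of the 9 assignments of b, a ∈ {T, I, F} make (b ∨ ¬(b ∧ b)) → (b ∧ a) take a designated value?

Designated under: (b=T, a=T).

1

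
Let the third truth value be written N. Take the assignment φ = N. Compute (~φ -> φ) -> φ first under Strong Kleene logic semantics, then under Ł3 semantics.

N; N

In Strong Kleene logic: ~φ = ~N = N
~φ -> φ = N -> N = N  [~N | N]
(~φ -> φ) -> φ = N -> N = N
In Ł3: ~φ = ~N = N
~φ -> φ = N -> N = True
(~φ -> φ) -> φ = True -> N = N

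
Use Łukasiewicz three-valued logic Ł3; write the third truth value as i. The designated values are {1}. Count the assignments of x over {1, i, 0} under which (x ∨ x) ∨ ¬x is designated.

2

x=1: 1 ✓
x=i: i ·
x=0: 1 ✓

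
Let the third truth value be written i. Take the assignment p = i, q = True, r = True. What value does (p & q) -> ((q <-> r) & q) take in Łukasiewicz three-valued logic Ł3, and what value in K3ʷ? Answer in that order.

In Łukasiewicz three-valued logic Ł3: p & q = i & True = i
q <-> r = True <-> True = True
(q <-> r) & q = True & True = True
(p & q) -> ((q <-> r) & q) = i -> True = True  [min(1, 1−½+1)]
In K3ʷ: p & q = i & True = i
q <-> r = True <-> True = True
(q <-> r) & q = True & True = True
(p & q) -> ((q <-> r) & q) = i -> True = i  [any arg is the third value ⇒ result is the third value]
They differ because Łukasiewicz three-valued logic Ł3 and K3ʷ treat i differently under the binary connectives.

True; i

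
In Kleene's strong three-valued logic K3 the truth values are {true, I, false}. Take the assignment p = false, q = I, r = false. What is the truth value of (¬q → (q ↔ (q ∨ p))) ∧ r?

¬q = ¬I = I
q ∨ p = I ∨ false = I
q ↔ (q ∨ p) = I ↔ I = I
¬q → (q ↔ (q ∨ p)) = I → I = I  [¬I ∨ I]
(¬q → (q ↔ (q ∨ p))) ∧ r = I ∧ false = false

false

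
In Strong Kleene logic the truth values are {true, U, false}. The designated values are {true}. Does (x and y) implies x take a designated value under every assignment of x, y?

Countermodel: x=U, y=true gives U, which is not designated.

No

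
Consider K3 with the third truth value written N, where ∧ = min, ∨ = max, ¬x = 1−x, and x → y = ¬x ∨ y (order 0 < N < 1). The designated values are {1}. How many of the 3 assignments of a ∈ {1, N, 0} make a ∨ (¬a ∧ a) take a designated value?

1

a=1: 1 ✓
a=N: N ·
a=0: 0 ·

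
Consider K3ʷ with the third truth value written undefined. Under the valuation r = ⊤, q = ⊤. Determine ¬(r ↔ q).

r ↔ q = ⊤ ↔ ⊤ = ⊤
¬(r ↔ q) = ¬⊤ = ⊥

⊥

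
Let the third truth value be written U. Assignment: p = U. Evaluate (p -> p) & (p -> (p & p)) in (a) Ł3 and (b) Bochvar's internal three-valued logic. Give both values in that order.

T; U

In Ł3: p -> p = U -> U = T
p & p = U & U = U
p -> (p & p) = U -> U = T
(p -> p) & (p -> (p & p)) = T & T = T
In Bochvar's internal three-valued logic: p -> p = U -> U = U  [any arg is the third value ⇒ result is the third value]
p & p = U & U = U
p -> (p & p) = U -> U = U
(p -> p) & (p -> (p & p)) = U & U = U
They differ because Ł3 and Bochvar's internal three-valued logic treat U differently under the binary connectives.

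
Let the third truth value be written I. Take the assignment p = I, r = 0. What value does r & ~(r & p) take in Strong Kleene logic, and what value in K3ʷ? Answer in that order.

In Strong Kleene logic: r & p = 0 & I = 0
~(r & p) = ~0 = 1
r & ~(r & p) = 0 & 1 = 0
In K3ʷ: r & p = 0 & I = I
~(r & p) = ~I = I
r & ~(r & p) = 0 & I = I
They differ because Strong Kleene logic and K3ʷ treat I differently under the binary connectives.

0; I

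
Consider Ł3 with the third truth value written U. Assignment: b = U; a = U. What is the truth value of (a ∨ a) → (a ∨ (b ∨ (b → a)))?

a ∨ a = U ∨ U = U
b → a = U → U = T  [min(1, 1−½+½)]
b ∨ (b → a) = U ∨ T = T
a ∨ (b ∨ (b → a)) = U ∨ T = T
(a ∨ a) → (a ∨ (b ∨ (b → a))) = U → T = T

T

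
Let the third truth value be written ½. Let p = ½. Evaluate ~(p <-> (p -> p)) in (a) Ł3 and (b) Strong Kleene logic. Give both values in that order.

½; ½

In Ł3: p -> p = ½ -> ½ = 1
p <-> (p -> p) = ½ <-> 1 = ½
~(p <-> (p -> p)) = ~½ = ½
In Strong Kleene logic: p -> p = ½ -> ½ = ½
p <-> (p -> p) = ½ <-> ½ = ½
~(p <-> (p -> p)) = ~½ = ½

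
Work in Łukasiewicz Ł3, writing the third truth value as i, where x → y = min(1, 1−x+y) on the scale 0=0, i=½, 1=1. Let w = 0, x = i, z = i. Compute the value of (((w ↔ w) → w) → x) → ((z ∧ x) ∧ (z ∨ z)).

i

w ↔ w = 0 ↔ 0 = 1
(w ↔ w) → w = 1 → 0 = 0
((w ↔ w) → w) → x = 0 → i = 1  [min(1, 1−0+½)]
z ∧ x = i ∧ i = i
z ∨ z = i ∨ i = i
(z ∧ x) ∧ (z ∨ z) = i ∧ i = i
(((w ↔ w) → w) → x) → ((z ∧ x) ∧ (z ∨ z)) = 1 → i = i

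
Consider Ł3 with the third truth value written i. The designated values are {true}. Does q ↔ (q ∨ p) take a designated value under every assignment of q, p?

No

Countermodel: q=i, p=true gives i, which is not designated.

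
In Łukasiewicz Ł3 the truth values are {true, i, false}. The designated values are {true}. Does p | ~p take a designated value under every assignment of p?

Countermodel: p=i gives i, which is not designated.

No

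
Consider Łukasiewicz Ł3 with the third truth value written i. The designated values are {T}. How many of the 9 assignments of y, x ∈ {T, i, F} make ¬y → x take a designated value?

6

Of the 9 assignments, 6 give a value in {T}.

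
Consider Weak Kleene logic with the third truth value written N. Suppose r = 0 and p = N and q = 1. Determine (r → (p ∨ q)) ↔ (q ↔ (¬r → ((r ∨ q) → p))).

p ∨ q = N ∨ 1 = N
r → (p ∨ q) = 0 → N = N
¬r = ¬0 = 1
r ∨ q = 0 ∨ 1 = 1
(r ∨ q) → p = 1 → N = N
¬r → ((r ∨ q) → p) = 1 → N = N
q ↔ (¬r → ((r ∨ q) → p)) = 1 ↔ N = N
(r → (p ∨ q)) ↔ (q ↔ (¬r → ((r ∨ q) → p))) = N ↔ N = N

N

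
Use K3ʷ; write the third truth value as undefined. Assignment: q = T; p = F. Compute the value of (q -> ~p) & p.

~p = ~F = T
q -> ~p = T -> T = T
(q -> ~p) & p = T & F = F

F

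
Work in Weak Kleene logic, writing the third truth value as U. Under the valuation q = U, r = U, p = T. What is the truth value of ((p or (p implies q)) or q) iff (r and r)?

U

p implies q = T implies U = U  [any arg is the third value ⇒ result is the third value]
p or (p implies q) = T or U = U
(p or (p implies q)) or q = U or U = U
r and r = U and U = U
((p or (p implies q)) or q) iff (r and r) = U iff U = U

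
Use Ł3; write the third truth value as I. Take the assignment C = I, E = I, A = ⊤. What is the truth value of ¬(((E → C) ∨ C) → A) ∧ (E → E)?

E → C = I → I = ⊤  [min(1, 1−½+½)]
(E → C) ∨ C = ⊤ ∨ I = ⊤
((E → C) ∨ C) → A = ⊤ → ⊤ = ⊤
¬(((E → C) ∨ C) → A) = ¬⊤ = ⊥
E → E = I → I = ⊤
¬(((E → C) ∨ C) → A) ∧ (E → E) = ⊥ ∧ ⊤ = ⊥

⊥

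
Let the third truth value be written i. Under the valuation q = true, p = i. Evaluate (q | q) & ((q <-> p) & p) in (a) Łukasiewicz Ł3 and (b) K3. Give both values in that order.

In Łukasiewicz Ł3: q | q = true | true = true
q <-> p = true <-> i = i  [1 − |1−½|]
(q <-> p) & p = i & i = i
(q | q) & ((q <-> p) & p) = true & i = i
In K3: q | q = true | true = true
q <-> p = true <-> i = i
(q <-> p) & p = i & i = i
(q | q) & ((q <-> p) & p) = true & i = i

i; i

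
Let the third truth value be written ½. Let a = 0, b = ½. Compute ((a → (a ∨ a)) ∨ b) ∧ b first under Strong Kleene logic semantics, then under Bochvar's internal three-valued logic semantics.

In Strong Kleene logic: a ∨ a = 0 ∨ 0 = 0
a → (a ∨ a) = 0 → 0 = 1
(a → (a ∨ a)) ∨ b = 1 ∨ ½ = 1
((a → (a ∨ a)) ∨ b) ∧ b = 1 ∧ ½ = ½
In Bochvar's internal three-valued logic: a ∨ a = 0 ∨ 0 = 0
a → (a ∨ a) = 0 → 0 = 1
(a → (a ∨ a)) ∨ b = 1 ∨ ½ = ½
((a → (a ∨ a)) ∨ b) ∧ b = ½ ∧ ½ = ½

½; ½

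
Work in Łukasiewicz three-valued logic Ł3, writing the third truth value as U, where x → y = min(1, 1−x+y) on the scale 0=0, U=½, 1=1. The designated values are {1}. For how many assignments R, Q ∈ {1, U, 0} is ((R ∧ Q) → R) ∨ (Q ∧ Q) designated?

Of the 9 assignments, 9 give a value in {1}.

9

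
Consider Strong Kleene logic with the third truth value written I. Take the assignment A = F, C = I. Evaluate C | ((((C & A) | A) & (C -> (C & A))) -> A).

T

C & A = I & F = F
(C & A) | A = F | F = F
C & A = I & F = F
C -> (C & A) = I -> F = I
((C & A) | A) & (C -> (C & A)) = F & I = F
(((C & A) | A) & (C -> (C & A))) -> A = F -> F = T
C | ((((C & A) | A) & (C -> (C & A))) -> A) = I | T = T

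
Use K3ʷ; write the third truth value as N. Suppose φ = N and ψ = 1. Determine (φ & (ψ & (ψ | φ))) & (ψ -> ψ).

N

ψ | φ = 1 | N = N
ψ & (ψ | φ) = 1 & N = N
φ & (ψ & (ψ | φ)) = N & N = N
ψ -> ψ = 1 -> 1 = 1
(φ & (ψ & (ψ | φ))) & (ψ -> ψ) = N & 1 = N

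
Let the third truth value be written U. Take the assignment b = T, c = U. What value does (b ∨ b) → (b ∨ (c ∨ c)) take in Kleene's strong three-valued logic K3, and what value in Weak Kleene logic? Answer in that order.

T; U

In Kleene's strong three-valued logic K3: b ∨ b = T ∨ T = T
c ∨ c = U ∨ U = U
b ∨ (c ∨ c) = T ∨ U = T
(b ∨ b) → (b ∨ (c ∨ c)) = T → T = T
In Weak Kleene logic: b ∨ b = T ∨ T = T
c ∨ c = U ∨ U = U
b ∨ (c ∨ c) = T ∨ U = U
(b ∨ b) → (b ∨ (c ∨ c)) = T → U = U  [any arg is the third value ⇒ result is the third value]
They differ because Kleene's strong three-valued logic K3 and Weak Kleene logic treat U differently under the binary connectives.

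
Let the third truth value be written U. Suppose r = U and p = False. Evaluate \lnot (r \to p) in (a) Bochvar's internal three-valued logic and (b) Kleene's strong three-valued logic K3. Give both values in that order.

U; U

In Bochvar's internal three-valued logic: r \to p = U \to False = U
\lnot (r \to p) = \lnot U = U
In Kleene's strong three-valued logic K3: r \to p = U \to False = U  [\lnot U \lor False]
\lnot (r \to p) = \lnot U = U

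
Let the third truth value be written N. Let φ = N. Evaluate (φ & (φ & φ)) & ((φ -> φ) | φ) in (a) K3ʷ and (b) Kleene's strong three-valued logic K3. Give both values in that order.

N; N

In K3ʷ: φ & φ = N & N = N
φ & (φ & φ) = N & N = N
φ -> φ = N -> N = N
(φ -> φ) | φ = N | N = N
(φ & (φ & φ)) & ((φ -> φ) | φ) = N & N = N
In Kleene's strong three-valued logic K3: φ & φ = N & N = N
φ & (φ & φ) = N & N = N
φ -> φ = N -> N = N
(φ -> φ) | φ = N | N = N
(φ & (φ & φ)) & ((φ -> φ) | φ) = N & N = N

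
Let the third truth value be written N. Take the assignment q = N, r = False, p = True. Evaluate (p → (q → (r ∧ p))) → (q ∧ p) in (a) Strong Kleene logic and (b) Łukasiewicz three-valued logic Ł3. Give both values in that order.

In Strong Kleene logic: r ∧ p = False ∧ True = False
q → (r ∧ p) = N → False = N  [¬N ∨ False]
p → (q → (r ∧ p)) = True → N = N
q ∧ p = N ∧ True = N
(p → (q → (r ∧ p))) → (q ∧ p) = N → N = N
In Łukasiewicz three-valued logic Ł3: r ∧ p = False ∧ True = False
q → (r ∧ p) = N → False = N  [min(1, 1−½+0)]
p → (q → (r ∧ p)) = True → N = N
q ∧ p = N ∧ True = N
(p → (q → (r ∧ p))) → (q ∧ p) = N → N = True
They differ because Strong Kleene logic and Łukasiewicz three-valued logic Ł3 treat N differently under implication.

N; True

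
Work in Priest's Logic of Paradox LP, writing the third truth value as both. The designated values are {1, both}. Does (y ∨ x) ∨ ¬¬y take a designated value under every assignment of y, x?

No

Countermodel: y=0, x=0 gives 0, which is not designated.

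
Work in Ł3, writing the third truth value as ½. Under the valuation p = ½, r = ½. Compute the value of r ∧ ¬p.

¬p = ¬½ = ½
r ∧ ¬p = ½ ∧ ½ = ½

½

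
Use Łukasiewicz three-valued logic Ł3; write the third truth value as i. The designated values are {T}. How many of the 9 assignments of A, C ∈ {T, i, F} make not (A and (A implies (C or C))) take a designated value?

4

Designated under: (A=T, C=F); (A=F, C=T); (A=F, C=i); (A=F, C=F).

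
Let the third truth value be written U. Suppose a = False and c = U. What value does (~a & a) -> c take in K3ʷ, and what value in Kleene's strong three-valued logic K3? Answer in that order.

U; True

In K3ʷ: ~a = ~False = True
~a & a = True & False = False
(~a & a) -> c = False -> U = U
In Kleene's strong three-valued logic K3: ~a = ~False = True
~a & a = True & False = False
(~a & a) -> c = False -> U = True  [~False | U]
They differ because K3ʷ and Kleene's strong three-valued logic K3 treat U differently under the binary connectives.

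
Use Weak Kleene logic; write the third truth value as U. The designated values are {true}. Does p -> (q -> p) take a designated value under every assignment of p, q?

No

Countermodel: p=true, q=U gives U, which is not designated.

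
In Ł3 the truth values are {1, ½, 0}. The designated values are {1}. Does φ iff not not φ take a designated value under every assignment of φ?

Yes

Every assignment of φ over {1, ½, 0} gives a value in {1}.
In particular, with φ=½: φ iff not not φ = 1.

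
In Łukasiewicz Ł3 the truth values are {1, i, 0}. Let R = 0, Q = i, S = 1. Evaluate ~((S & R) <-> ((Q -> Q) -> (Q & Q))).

i

S & R = 1 & 0 = 0
Q -> Q = i -> i = 1  [min(1, 1−½+½)]
Q & Q = i & i = i
(Q -> Q) -> (Q & Q) = 1 -> i = i
(S & R) <-> ((Q -> Q) -> (Q & Q)) = 0 <-> i = i
~((S & R) <-> ((Q -> Q) -> (Q & Q))) = ~i = i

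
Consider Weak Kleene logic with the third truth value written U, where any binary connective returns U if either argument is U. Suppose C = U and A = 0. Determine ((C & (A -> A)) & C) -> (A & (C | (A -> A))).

U

A -> A = 0 -> 0 = 1
C & (A -> A) = U & 1 = U
(C & (A -> A)) & C = U & U = U
A -> A = 0 -> 0 = 1
C | (A -> A) = U | 1 = U
A & (C | (A -> A)) = 0 & U = U
((C & (A -> A)) & C) -> (A & (C | (A -> A))) = U -> U = U  [any arg is the third value ⇒ result is the third value]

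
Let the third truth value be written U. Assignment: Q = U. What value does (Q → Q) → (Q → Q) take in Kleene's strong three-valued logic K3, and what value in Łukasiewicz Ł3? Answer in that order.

U; 1

In Kleene's strong three-valued logic K3: Q → Q = U → U = U  [¬U ∨ U]
Q → Q = U → U = U
(Q → Q) → (Q → Q) = U → U = U
In Łukasiewicz Ł3: Q → Q = U → U = 1
Q → Q = U → U = 1
(Q → Q) → (Q → Q) = 1 → 1 = 1
They differ because Kleene's strong three-valued logic K3 and Łukasiewicz Ł3 treat U differently under implication.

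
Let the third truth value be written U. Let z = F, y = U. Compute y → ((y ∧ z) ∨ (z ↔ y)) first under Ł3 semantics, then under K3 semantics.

T; U

In Ł3: y ∧ z = U ∧ F = F
z ↔ y = F ↔ U = U
(y ∧ z) ∨ (z ↔ y) = F ∨ U = U
y → ((y ∧ z) ∨ (z ↔ y)) = U → U = T
In K3: y ∧ z = U ∧ F = F
z ↔ y = F ↔ U = U
(y ∧ z) ∨ (z ↔ y) = F ∨ U = U
y → ((y ∧ z) ∨ (z ↔ y)) = U → U = U
They differ because Ł3 and K3 treat U differently under implication.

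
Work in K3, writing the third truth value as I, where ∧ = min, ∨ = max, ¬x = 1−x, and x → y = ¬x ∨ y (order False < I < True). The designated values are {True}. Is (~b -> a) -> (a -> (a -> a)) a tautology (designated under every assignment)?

No

Countermodel: b=True, a=I gives I, which is not designated.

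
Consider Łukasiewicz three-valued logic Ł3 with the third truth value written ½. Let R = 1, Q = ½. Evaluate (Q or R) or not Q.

1

Q or R = ½ or 1 = 1
not Q = not ½ = ½
(Q or R) or not Q = 1 or ½ = 1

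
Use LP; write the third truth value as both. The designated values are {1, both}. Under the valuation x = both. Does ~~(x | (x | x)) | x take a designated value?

Yes

x | x = both | both = both
x | (x | x) = both | both = both
~(x | (x | x)) = ~both = both
~~(x | (x | x)) = ~both = both
~~(x | (x | x)) | x = both | both = both
both ∈ {1, both}.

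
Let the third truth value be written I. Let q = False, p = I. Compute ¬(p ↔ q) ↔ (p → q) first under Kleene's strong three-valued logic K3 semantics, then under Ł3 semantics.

In Kleene's strong three-valued logic K3: p ↔ q = I ↔ False = I
¬(p ↔ q) = ¬I = I
p → q = I → False = I  [¬I ∨ False]
¬(p ↔ q) ↔ (p → q) = I ↔ I = I
In Ł3: p ↔ q = I ↔ False = I  [1 − |½−0|]
¬(p ↔ q) = ¬I = I
p → q = I → False = I
¬(p ↔ q) ↔ (p → q) = I ↔ I = True
They differ because Kleene's strong three-valued logic K3 and Ł3 treat I differently under implication.

I; True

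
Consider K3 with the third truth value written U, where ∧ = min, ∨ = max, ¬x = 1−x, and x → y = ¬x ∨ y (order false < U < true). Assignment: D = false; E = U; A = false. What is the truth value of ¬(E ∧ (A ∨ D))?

true

A ∨ D = false ∨ false = false
E ∧ (A ∨ D) = U ∧ false = false
¬(E ∧ (A ∨ D)) = ¬false = true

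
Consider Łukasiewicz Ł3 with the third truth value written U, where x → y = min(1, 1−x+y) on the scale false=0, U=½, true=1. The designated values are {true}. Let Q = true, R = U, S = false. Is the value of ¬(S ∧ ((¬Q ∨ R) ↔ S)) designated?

Yes

¬Q = ¬true = false
¬Q ∨ R = false ∨ U = U
(¬Q ∨ R) ↔ S = U ↔ false = U
S ∧ ((¬Q ∨ R) ↔ S) = false ∧ U = false
¬(S ∧ ((¬Q ∨ R) ↔ S)) = ¬false = true
true ∈ {true}.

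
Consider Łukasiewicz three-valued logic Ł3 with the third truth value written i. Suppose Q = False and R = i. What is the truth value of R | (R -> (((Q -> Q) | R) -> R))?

Q -> Q = False -> False = True
(Q -> Q) | R = True | i = True
((Q -> Q) | R) -> R = True -> i = i  [min(1, 1−1+½)]
R -> (((Q -> Q) | R) -> R) = i -> i = True
R | (R -> (((Q -> Q) | R) -> R)) = i | True = True

True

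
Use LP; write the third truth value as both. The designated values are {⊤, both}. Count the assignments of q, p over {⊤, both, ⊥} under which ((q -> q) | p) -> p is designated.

Of the 9 assignments, 7 give a value in {⊤, both}.

7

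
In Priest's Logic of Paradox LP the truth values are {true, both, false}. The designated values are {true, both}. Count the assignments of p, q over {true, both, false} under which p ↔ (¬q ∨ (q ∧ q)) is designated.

7

Of the 9 assignments, 7 give a value in {true, both}.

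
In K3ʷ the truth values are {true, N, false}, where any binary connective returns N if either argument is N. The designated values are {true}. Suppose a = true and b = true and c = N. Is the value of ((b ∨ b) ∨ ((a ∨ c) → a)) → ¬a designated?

No

b ∨ b = true ∨ true = true
a ∨ c = true ∨ N = N
(a ∨ c) → a = N → true = N  [any arg is the third value ⇒ result is the third value]
(b ∨ b) ∨ ((a ∨ c) → a) = true ∨ N = N
¬a = ¬true = false
((b ∨ b) ∨ ((a ∨ c) → a)) → ¬a = N → false = N
N ∉ {true}.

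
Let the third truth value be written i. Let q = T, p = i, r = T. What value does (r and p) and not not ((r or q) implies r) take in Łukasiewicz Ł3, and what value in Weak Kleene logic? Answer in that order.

i; i

In Łukasiewicz Ł3: r and p = T and i = i
r or q = T or T = T
(r or q) implies r = T implies T = T
not ((r or q) implies r) = not T = F
not not ((r or q) implies r) = not F = T
(r and p) and not not ((r or q) implies r) = i and T = i
In Weak Kleene logic: r and p = T and i = i
r or q = T or T = T
(r or q) implies r = T implies T = T
not ((r or q) implies r) = not T = F
not not ((r or q) implies r) = not F = T
(r and p) and not not ((r or q) implies r) = i and T = i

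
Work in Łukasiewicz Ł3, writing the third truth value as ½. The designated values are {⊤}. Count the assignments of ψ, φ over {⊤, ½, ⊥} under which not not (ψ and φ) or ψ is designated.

3

Designated under: (ψ=⊤, φ=⊤); (ψ=⊤, φ=½); (ψ=⊤, φ=⊥).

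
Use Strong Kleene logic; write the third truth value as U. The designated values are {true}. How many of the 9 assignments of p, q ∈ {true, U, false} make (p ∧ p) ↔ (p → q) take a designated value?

Designated under: (p=true, q=true).

1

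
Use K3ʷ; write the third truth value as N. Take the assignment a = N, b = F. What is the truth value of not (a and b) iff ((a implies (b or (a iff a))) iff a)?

N

a and b = N and F = N
not (a and b) = not N = N
a iff a = N iff N = N
b or (a iff a) = F or N = N
a implies (b or (a iff a)) = N implies N = N
(a implies (b or (a iff a))) iff a = N iff N = N
not (a and b) iff ((a implies (b or (a iff a))) iff a) = N iff N = N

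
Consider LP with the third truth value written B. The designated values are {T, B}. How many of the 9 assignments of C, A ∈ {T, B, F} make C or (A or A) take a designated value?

8

Of the 9 assignments, 8 give a value in {T, B}.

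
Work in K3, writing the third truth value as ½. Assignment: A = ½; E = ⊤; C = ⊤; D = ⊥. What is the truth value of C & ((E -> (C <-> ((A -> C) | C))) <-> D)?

A -> C = ½ -> ⊤ = ⊤  [~½ | ⊤]
(A -> C) | C = ⊤ | ⊤ = ⊤
C <-> ((A -> C) | C) = ⊤ <-> ⊤ = ⊤
E -> (C <-> ((A -> C) | C)) = ⊤ -> ⊤ = ⊤
(E -> (C <-> ((A -> C) | C))) <-> D = ⊤ <-> ⊥ = ⊥
C & ((E -> (C <-> ((A -> C) | C))) <-> D) = ⊤ & ⊥ = ⊥

⊥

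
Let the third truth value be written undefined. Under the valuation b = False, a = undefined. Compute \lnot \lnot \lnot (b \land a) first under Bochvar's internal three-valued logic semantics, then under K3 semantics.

In Bochvar's internal three-valued logic: b \land a = False \land undefined = undefined
\lnot (b \land a) = \lnot undefined = undefined
\lnot \lnot (b \land a) = \lnot undefined = undefined
\lnot \lnot \lnot (b \land a) = \lnot undefined = undefined
In K3: b \land a = False \land undefined = False
\lnot (b \land a) = \lnot False = True
\lnot \lnot (b \land a) = \lnot True = False
\lnot \lnot \lnot (b \land a) = \lnot False = True
They differ because Bochvar's internal three-valued logic and K3 treat undefined differently under the binary connectives.

undefined; True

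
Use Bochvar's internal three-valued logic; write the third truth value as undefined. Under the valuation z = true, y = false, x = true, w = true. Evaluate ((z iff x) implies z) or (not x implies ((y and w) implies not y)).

z iff x = true iff true = true
(z iff x) implies z = true implies true = true
not x = not true = false
y and w = false and true = false
not y = not false = true
(y and w) implies not y = false implies true = true
not x implies ((y and w) implies not y) = false implies true = true
((z iff x) implies z) or (not x implies ((y and w) implies not y)) = true or true = true

true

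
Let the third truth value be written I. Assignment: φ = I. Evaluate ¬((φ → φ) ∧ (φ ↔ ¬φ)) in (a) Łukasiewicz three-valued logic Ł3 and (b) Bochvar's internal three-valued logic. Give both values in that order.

F; I

In Łukasiewicz three-valued logic Ł3: φ → φ = I → I = T  [min(1, 1−½+½)]
¬φ = ¬I = I
φ ↔ ¬φ = I ↔ I = T
(φ → φ) ∧ (φ ↔ ¬φ) = T ∧ T = T
¬((φ → φ) ∧ (φ ↔ ¬φ)) = ¬T = F
In Bochvar's internal three-valued logic: φ → φ = I → I = I
¬φ = ¬I = I
φ ↔ ¬φ = I ↔ I = I
(φ → φ) ∧ (φ ↔ ¬φ) = I ∧ I = I
¬((φ → φ) ∧ (φ ↔ ¬φ)) = ¬I = I
They differ because Łukasiewicz three-valued logic Ł3 and Bochvar's internal three-valued logic treat I differently under the binary connectives.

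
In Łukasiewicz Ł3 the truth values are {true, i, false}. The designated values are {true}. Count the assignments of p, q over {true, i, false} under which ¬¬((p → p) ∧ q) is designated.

Designated under: (p=true, q=true); (p=i, q=true); (p=false, q=true).

3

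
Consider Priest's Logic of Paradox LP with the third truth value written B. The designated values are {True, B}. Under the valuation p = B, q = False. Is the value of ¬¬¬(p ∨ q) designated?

Yes

p ∨ q = B ∨ False = B
¬(p ∨ q) = ¬B = B
¬¬(p ∨ q) = ¬B = B
¬¬¬(p ∨ q) = ¬B = B
B ∈ {True, B}.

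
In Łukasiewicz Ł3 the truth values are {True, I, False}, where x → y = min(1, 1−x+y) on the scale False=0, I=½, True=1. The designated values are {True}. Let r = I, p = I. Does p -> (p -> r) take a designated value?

Yes

p -> r = I -> I = True
p -> (p -> r) = I -> True = True
True ∈ {True}.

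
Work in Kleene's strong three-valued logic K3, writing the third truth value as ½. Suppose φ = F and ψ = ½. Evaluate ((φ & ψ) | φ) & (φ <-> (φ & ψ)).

φ & ψ = F & ½ = F
(φ & ψ) | φ = F | F = F
φ & ψ = F & ½ = F
φ <-> (φ & ψ) = F <-> F = T
((φ & ψ) | φ) & (φ <-> (φ & ψ)) = F & T = F

F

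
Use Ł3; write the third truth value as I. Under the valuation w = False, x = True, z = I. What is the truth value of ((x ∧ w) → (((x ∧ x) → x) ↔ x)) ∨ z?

True

x ∧ w = True ∧ False = False
x ∧ x = True ∧ True = True
(x ∧ x) → x = True → True = True
((x ∧ x) → x) ↔ x = True ↔ True = True
(x ∧ w) → (((x ∧ x) → x) ↔ x) = False → True = True
((x ∧ w) → (((x ∧ x) → x) ↔ x)) ∨ z = True ∨ I = True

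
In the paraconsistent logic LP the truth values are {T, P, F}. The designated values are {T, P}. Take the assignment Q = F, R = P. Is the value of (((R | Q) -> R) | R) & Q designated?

No

R | Q = P | F = P
(R | Q) -> R = P -> P = P  [~P | P]
((R | Q) -> R) | R = P | P = P
(((R | Q) -> R) | R) & Q = P & F = F
F ∉ {T, P}.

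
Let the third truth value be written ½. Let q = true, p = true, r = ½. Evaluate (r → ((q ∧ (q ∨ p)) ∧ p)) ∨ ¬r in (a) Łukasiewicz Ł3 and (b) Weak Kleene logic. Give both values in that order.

true; ½

In Łukasiewicz Ł3: q ∨ p = true ∨ true = true
q ∧ (q ∨ p) = true ∧ true = true
(q ∧ (q ∨ p)) ∧ p = true ∧ true = true
r → ((q ∧ (q ∨ p)) ∧ p) = ½ → true = true
¬r = ¬½ = ½
(r → ((q ∧ (q ∨ p)) ∧ p)) ∨ ¬r = true ∨ ½ = true
In Weak Kleene logic: q ∨ p = true ∨ true = true
q ∧ (q ∨ p) = true ∧ true = true
(q ∧ (q ∨ p)) ∧ p = true ∧ true = true
r → ((q ∧ (q ∨ p)) ∧ p) = ½ → true = ½  [any arg is the third value ⇒ result is the third value]
¬r = ¬½ = ½
(r → ((q ∧ (q ∨ p)) ∧ p)) ∨ ¬r = ½ ∨ ½ = ½
They differ because Łukasiewicz Ł3 and Weak Kleene logic treat ½ differently under the binary connectives.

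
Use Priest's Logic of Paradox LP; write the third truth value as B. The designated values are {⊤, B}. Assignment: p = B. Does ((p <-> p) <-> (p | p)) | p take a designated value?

Yes

p <-> p = B <-> B = B
p | p = B | B = B
(p <-> p) <-> (p | p) = B <-> B = B
((p <-> p) <-> (p | p)) | p = B | B = B
B ∈ {⊤, B}.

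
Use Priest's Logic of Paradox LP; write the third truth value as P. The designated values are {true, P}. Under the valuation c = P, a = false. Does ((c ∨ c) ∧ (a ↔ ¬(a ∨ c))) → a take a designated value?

c ∨ c = P ∨ P = P
a ∨ c = false ∨ P = P
¬(a ∨ c) = ¬P = P
a ↔ ¬(a ∨ c) = false ↔ P = P
(c ∨ c) ∧ (a ↔ ¬(a ∨ c)) = P ∧ P = P
((c ∨ c) ∧ (a ↔ ¬(a ∨ c))) → a = P → false = P  [¬P ∨ false]
P ∈ {true, P}.

Yes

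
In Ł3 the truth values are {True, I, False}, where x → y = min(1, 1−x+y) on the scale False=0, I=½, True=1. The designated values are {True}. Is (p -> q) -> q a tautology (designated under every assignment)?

No

Countermodel: p=I, q=I gives I, which is not designated.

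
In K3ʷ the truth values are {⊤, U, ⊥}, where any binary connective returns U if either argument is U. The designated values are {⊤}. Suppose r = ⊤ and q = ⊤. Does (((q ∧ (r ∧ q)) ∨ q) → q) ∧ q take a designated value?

Yes

r ∧ q = ⊤ ∧ ⊤ = ⊤
q ∧ (r ∧ q) = ⊤ ∧ ⊤ = ⊤
(q ∧ (r ∧ q)) ∨ q = ⊤ ∨ ⊤ = ⊤
((q ∧ (r ∧ q)) ∨ q) → q = ⊤ → ⊤ = ⊤
(((q ∧ (r ∧ q)) ∨ q) → q) ∧ q = ⊤ ∧ ⊤ = ⊤
⊤ ∈ {⊤}.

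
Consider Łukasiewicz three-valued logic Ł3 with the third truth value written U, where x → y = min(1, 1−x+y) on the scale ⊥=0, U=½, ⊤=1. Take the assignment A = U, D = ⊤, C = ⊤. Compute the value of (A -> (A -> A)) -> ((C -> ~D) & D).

⊥

A -> A = U -> U = ⊤  [min(1, 1−½+½)]
A -> (A -> A) = U -> ⊤ = ⊤
~D = ~⊤ = ⊥
C -> ~D = ⊤ -> ⊥ = ⊥
(C -> ~D) & D = ⊥ & ⊤ = ⊥
(A -> (A -> A)) -> ((C -> ~D) & D) = ⊤ -> ⊥ = ⊥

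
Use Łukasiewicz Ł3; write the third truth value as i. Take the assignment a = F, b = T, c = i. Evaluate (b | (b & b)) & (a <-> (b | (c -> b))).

b & b = T & T = T
b | (b & b) = T | T = T
c -> b = i -> T = T  [min(1, 1−½+1)]
b | (c -> b) = T | T = T
a <-> (b | (c -> b)) = F <-> T = F
(b | (b & b)) & (a <-> (b | (c -> b))) = T & F = F

F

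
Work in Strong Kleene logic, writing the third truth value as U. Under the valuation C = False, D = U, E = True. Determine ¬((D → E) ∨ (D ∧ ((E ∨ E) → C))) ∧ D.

D → E = U → True = True
E ∨ E = True ∨ True = True
(E ∨ E) → C = True → False = False
D ∧ ((E ∨ E) → C) = U ∧ False = False
(D → E) ∨ (D ∧ ((E ∨ E) → C)) = True ∨ False = True
¬((D → E) ∨ (D ∧ ((E ∨ E) → C))) = ¬True = False
¬((D → E) ∨ (D ∧ ((E ∨ E) → C))) ∧ D = False ∧ U = False

False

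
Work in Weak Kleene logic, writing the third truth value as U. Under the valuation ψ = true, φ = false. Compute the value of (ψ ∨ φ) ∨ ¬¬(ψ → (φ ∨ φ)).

true

ψ ∨ φ = true ∨ false = true
φ ∨ φ = false ∨ false = false
ψ → (φ ∨ φ) = true → false = false
¬(ψ → (φ ∨ φ)) = ¬false = true
¬¬(ψ → (φ ∨ φ)) = ¬true = false
(ψ ∨ φ) ∨ ¬¬(ψ → (φ ∨ φ)) = true ∨ false = true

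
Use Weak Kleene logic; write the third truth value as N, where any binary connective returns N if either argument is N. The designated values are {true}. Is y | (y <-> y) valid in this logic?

No

Countermodel: y=N gives N, which is not designated.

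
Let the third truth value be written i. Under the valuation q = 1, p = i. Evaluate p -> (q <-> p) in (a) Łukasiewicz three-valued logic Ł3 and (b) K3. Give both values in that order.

1; i

In Łukasiewicz three-valued logic Ł3: q <-> p = 1 <-> i = i  [1 − |1−½|]
p -> (q <-> p) = i -> i = 1
In K3: q <-> p = 1 <-> i = i
p -> (q <-> p) = i -> i = i  [~i | i]
They differ because Łukasiewicz three-valued logic Ł3 and K3 treat i differently under implication.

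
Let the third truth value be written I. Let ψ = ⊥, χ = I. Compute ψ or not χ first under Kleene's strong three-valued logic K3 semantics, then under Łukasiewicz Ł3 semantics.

I; I

In Kleene's strong three-valued logic K3: not χ = not I = I
ψ or not χ = ⊥ or I = I
In Łukasiewicz Ł3: not χ = not I = I
ψ or not χ = ⊥ or I = I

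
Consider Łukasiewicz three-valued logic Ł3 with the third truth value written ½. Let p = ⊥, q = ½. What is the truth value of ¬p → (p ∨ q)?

½

¬p = ¬⊥ = ⊤
p ∨ q = ⊥ ∨ ½ = ½
¬p → (p ∨ q) = ⊤ → ½ = ½  [min(1, 1−1+½)]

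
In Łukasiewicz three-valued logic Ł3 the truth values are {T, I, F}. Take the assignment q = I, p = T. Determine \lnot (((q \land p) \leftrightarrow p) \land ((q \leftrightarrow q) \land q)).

q \land p = I \land T = I
(q \land p) \leftrightarrow p = I \leftrightarrow T = I  [1 − |½−1|]
q \leftrightarrow q = I \leftrightarrow I = T
(q \leftrightarrow q) \land q = T \land I = I
((q \land p) \leftrightarrow p) \land ((q \leftrightarrow q) \land q) = I \land I = I
\lnot (((q \land p) \leftrightarrow p) \land ((q \leftrightarrow q) \land q)) = \lnot I = I

I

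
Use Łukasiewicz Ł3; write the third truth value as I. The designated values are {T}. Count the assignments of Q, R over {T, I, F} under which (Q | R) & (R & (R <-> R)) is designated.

3

Designated under: (Q=T, R=T); (Q=I, R=T); (Q=F, R=T).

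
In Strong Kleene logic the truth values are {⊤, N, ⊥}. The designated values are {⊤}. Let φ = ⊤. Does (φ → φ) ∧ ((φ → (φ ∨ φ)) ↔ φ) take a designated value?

Yes

φ → φ = ⊤ → ⊤ = ⊤
φ ∨ φ = ⊤ ∨ ⊤ = ⊤
φ → (φ ∨ φ) = ⊤ → ⊤ = ⊤
(φ → (φ ∨ φ)) ↔ φ = ⊤ ↔ ⊤ = ⊤
(φ → φ) ∧ ((φ → (φ ∨ φ)) ↔ φ) = ⊤ ∧ ⊤ = ⊤
⊤ ∈ {⊤}.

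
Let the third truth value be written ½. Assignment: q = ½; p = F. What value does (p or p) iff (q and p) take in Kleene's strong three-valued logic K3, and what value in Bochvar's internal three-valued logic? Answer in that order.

T; ½

In Kleene's strong three-valued logic K3: p or p = F or F = F
q and p = ½ and F = F
(p or p) iff (q and p) = F iff F = T
In Bochvar's internal three-valued logic: p or p = F or F = F
q and p = ½ and F = ½
(p or p) iff (q and p) = F iff ½ = ½
They differ because Kleene's strong three-valued logic K3 and Bochvar's internal three-valued logic treat ½ differently under the binary connectives.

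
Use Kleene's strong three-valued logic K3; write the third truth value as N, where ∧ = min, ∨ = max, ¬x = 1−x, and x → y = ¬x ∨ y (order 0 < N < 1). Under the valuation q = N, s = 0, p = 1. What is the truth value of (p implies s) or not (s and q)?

p implies s = 1 implies 0 = 0
s and q = 0 and N = 0
not (s and q) = not 0 = 1
(p implies s) or not (s and q) = 0 or 1 = 1

1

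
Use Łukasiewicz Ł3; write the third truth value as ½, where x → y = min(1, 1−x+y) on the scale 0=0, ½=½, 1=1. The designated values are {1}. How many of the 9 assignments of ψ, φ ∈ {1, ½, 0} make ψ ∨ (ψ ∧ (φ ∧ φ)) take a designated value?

3

Designated under: (ψ=1, φ=1); (ψ=1, φ=½); (ψ=1, φ=0).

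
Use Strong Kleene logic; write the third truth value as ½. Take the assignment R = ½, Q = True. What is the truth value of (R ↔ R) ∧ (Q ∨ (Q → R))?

R ↔ R = ½ ↔ ½ = ½
Q → R = True → ½ = ½  [¬True ∨ ½]
Q ∨ (Q → R) = True ∨ ½ = True
(R ↔ R) ∧ (Q ∨ (Q → R)) = ½ ∧ True = ½

½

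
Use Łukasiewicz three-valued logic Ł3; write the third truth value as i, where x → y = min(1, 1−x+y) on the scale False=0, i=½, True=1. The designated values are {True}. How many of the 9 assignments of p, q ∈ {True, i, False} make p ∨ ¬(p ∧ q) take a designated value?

7

Of the 9 assignments, 7 give a value in {True}.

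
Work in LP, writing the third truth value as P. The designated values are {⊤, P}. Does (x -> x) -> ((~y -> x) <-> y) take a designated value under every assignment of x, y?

Countermodel: x=⊤, y=⊥ gives ⊥, which is not designated.

No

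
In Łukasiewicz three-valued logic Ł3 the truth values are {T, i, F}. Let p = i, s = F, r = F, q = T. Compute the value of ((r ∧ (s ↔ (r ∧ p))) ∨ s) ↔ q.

F

r ∧ p = F ∧ i = F
s ↔ (r ∧ p) = F ↔ F = T
r ∧ (s ↔ (r ∧ p)) = F ∧ T = F
(r ∧ (s ↔ (r ∧ p))) ∨ s = F ∨ F = F
((r ∧ (s ↔ (r ∧ p))) ∨ s) ↔ q = F ↔ T = F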